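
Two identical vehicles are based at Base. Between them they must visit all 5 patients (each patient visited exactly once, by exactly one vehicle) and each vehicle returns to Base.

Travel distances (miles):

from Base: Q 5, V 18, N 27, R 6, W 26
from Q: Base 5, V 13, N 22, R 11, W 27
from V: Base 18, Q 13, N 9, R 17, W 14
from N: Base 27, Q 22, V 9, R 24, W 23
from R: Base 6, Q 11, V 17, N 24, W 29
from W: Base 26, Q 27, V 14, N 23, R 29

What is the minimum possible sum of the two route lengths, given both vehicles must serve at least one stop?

There are 2^4 − 1 = 15 ways to divide the 5 stops into two non-empty groups. For each, the best each vehicle can do is its own shortest tour through its group:
  {Q} + {V, N, R, W}: 10 + 79 = 89
  {V} + {Q, N, R, W}: 36 + 85 = 121
  {Q, V} + {N, R, W}: 36 + 79 = 115
  {N} + {Q, V, R, W}: 54 + 67 = 121
  {Q, N} + {V, R, W}: 54 + 63 = 117
  {V, N} + {Q, R, W}: 54 + 67 = 121
  … (15 splits in total)
  {R} + {Q, V, N, W}: 12 + 76 = 88  ← best
Best: vehicle 1 Base → R → Base = 12; vehicle 2 Base → Q → V → N → W → Base = 76; combined 88.

88 miles — the smallest possible combined total.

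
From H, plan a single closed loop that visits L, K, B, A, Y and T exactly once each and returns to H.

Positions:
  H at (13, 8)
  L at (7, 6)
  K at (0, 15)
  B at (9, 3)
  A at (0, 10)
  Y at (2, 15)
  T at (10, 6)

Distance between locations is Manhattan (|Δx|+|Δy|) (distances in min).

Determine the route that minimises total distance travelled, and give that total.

There are 360 distinct closed tours to check (reversals are equivalent).
H-L-K-B-A-Y-T-H: 8+16+21+16+7+17+5 = 90
H-L-K-B-A-T-Y-H: 8+16+21+16+14+17+18 = 110
H-L-K-B-Y-A-T-H: 8+16+21+19+7+14+5 = 90
H-L-K-B-Y-T-A-H: 8+16+21+19+17+14+15 = 110
H-L-K-B-T-A-Y-H: 8+16+21+4+14+7+18 = 88
H-L-K-B-T-Y-A-H: 8+16+21+4+17+7+15 = 88
H-L-K-A-B-Y-T-H: 8+16+5+16+19+17+5 = 86
H-L-K-A-B-T-Y-H: 8+16+5+16+4+17+18 = 84
… (352 more)
H-A-K-Y-L-B-T-H: 15+5+2+14+5+4+5 = 50  ← best
The minimum is 50.
One optimal route: H → A → K → Y → L → B → T → H (or its reverse).

50 min — the shortest possible round trip.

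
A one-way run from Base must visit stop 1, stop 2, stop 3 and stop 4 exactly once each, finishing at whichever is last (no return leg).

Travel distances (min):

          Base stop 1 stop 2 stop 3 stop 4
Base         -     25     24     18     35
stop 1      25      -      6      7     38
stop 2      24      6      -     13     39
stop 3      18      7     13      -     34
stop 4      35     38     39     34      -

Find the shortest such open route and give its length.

There are 4! = 24 possible orderings.
Base → stop 1 → stop 2 → stop 3 → stop 4: 25+6+13+34 = 78
Base → stop 1 → stop 2 → stop 4 → stop 3: 25+6+39+34 = 104
Base → stop 1 → stop 3 → stop 2 → stop 4: 25+7+13+39 = 84
Base → stop 1 → stop 3 → stop 4 → stop 2: 25+7+34+39 = 105
Base → stop 1 → stop 4 → stop 2 → stop 3: 25+38+39+13 = 115
Base → stop 1 → stop 4 → stop 3 → stop 2: 25+38+34+13 = 110
Base → stop 2 → stop 1 → stop 3 → stop 4: 24+6+7+34 = 71
Base → stop 2 → stop 1 → stop 4 → stop 3: 24+6+38+34 = 102
Base → stop 2 → stop 3 → stop 1 → stop 4: 24+13+7+38 = 82
Base → stop 2 → stop 3 → stop 4 → stop 1: 24+13+34+38 = 109
Base → stop 2 → stop 4 → stop 1 → stop 3: 24+39+38+7 = 108
Base → stop 2 → stop 4 → stop 3 → stop 1: 24+39+34+7 = 104
Base → stop 3 → stop 1 → stop 2 → stop 4: 18+7+6+39 = 70
Base → stop 3 → stop 1 → stop 4 → stop 2: 18+7+38+39 = 102
… (10 more)
The minimum is 70.
One shortest path: Base → stop 3 → stop 1 → stop 2 → stop 4.

Shortest open route: 70 min.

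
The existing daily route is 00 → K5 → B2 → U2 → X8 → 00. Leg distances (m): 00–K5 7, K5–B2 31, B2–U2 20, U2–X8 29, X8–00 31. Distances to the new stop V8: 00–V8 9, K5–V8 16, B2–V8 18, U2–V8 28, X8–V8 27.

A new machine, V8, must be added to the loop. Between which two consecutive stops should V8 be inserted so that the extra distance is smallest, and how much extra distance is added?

+3 m — insert V8 between K5 and B2.

Insertion cost between consecutive stops i–j is d(i,V8) + d(V8,j) − d(i,j):
  between 00 and K5: 9 + 16 − 7 = 18
  between K5 and B2: 16 + 18 − 31 = 3
  between B2 and U2: 18 + 28 − 20 = 26
  between U2 and X8: 28 + 27 − 29 = 26
  between X8 and 00: 27 + 9 − 31 = 5
Cheapest insertion is between K5 and B2, adding 3.
New total = 118 + 3 = 121.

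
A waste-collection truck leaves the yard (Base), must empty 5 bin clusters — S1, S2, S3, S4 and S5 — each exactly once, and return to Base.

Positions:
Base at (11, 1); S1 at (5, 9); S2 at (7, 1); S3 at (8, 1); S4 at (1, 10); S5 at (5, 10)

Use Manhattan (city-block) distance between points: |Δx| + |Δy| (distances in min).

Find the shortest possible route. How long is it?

With 5 stops there are 5!/2 = 60 distinct round trips (a route and its reverse cost the same).
Base - S1 - S2 - S3 - S4 - S5 - Base: 14+10+1+16+4+15 = 60
Base - S1 - S2 - S3 - S5 - S4 - Base: 14+10+1+12+4+19 = 60
Base - S1 - S2 - S4 - S3 - S5 - Base: 14+10+15+16+12+15 = 82
Base - S1 - S2 - S4 - S5 - S3 - Base: 14+10+15+4+12+3 = 58
Base - S1 - S2 - S5 - S3 - S4 - Base: 14+10+11+12+16+19 = 82
Base - S1 - S2 - S5 - S4 - S3 - Base: 14+10+11+4+16+3 = 58
Base - S1 - S3 - S2 - S4 - S5 - Base: 14+11+1+15+4+15 = 60
Base - S1 - S3 - S2 - S5 - S4 - Base: 14+11+1+11+4+19 = 60
Base - S1 - S3 - S4 - S2 - S5 - Base: 14+11+16+15+11+15 = 82
Base - S1 - S3 - S4 - S5 - S2 - Base: 14+11+16+4+11+4 = 60
Base - S1 - S3 - S5 - S2 - S4 - Base: 14+11+12+11+15+19 = 82
Base - S1 - S3 - S5 - S4 - S2 - Base: 14+11+12+4+15+4 = 60
Base - S1 - S4 - S2 - S3 - S5 - Base: 14+5+15+1+12+15 = 62
Base - S1 - S4 - S2 - S5 - S3 - Base: 14+5+15+11+12+3 = 60
… (46 more)
Base - S1 - S4 - S5 - S2 - S3 - Base: 14+5+4+11+1+3 = 38  ← best
The minimum is 38.
One optimal route: Base → S1 → S4 → S5 → S2 → S3 → Base (or its reverse).

Shortest round trip = 38 min.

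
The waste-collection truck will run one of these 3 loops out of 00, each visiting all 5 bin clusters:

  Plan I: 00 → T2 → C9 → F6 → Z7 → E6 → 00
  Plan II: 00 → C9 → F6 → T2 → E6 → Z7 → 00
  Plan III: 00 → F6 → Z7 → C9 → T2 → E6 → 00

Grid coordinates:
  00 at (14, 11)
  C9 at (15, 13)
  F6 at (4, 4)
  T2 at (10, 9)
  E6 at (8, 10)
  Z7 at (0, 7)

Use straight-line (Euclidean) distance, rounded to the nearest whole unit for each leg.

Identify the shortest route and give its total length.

Shortest is Plan I, total 44.

Plan I: 4 + 6 + 14 + 5 + 9 + 6 = 44
Plan II: 2 + 14 + 8 + 2 + 9 + 15 = 50
Plan III: 12 + 5 + 16 + 6 + 2 + 6 = 47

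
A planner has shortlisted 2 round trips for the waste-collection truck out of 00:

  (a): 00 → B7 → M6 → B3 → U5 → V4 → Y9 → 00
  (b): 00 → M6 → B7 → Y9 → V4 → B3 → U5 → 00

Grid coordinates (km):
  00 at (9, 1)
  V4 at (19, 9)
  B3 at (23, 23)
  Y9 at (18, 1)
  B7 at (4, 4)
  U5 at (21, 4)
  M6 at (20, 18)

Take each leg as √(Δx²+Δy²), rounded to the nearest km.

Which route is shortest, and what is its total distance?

(a): 6 + 21 + 6 + 19 + 5 + 8 + 9 = 74
(b): 20 + 21 + 14 + 8 + 15 + 19 + 12 = 109

74 km — (a) is the shortest.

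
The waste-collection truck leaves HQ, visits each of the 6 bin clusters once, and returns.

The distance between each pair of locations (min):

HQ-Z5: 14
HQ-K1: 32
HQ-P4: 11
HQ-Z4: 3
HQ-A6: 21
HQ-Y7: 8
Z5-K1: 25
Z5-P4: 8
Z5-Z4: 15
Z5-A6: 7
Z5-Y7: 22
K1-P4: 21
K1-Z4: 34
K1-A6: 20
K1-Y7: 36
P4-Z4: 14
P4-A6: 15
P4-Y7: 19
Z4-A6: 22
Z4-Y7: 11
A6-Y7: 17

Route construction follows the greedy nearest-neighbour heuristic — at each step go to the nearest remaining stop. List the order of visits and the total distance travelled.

Total distance 99 min via the nearest-neighbour route HQ → Z4 → Y7 → A6 → Z5 → P4 → K1 → HQ.

From HQ: distances to unvisited — Z4=3, Y7=8, P4=11, Z5=14, A6=21, K1=32. Nearest is Z4 (3).
From Z4: distances to unvisited — Y7=11, P4=14, Z5=15, A6=22, K1=34. Nearest is Y7 (11).
From Y7: distances to unvisited — A6=17, P4=19, Z5=22, K1=36. Nearest is A6 (17).
From A6: distances to unvisited — Z5=7, P4=15, K1=20. Nearest is Z5 (7).
From Z5: distances to unvisited — P4=8, K1=25. Nearest is P4 (8).
From P4: distances to unvisited — K1=21. Nearest is K1 (21).
Return K1→HQ: 32.
Total = 3 + 11 + 17 + 7 + 8 + 21 + 32 = 99.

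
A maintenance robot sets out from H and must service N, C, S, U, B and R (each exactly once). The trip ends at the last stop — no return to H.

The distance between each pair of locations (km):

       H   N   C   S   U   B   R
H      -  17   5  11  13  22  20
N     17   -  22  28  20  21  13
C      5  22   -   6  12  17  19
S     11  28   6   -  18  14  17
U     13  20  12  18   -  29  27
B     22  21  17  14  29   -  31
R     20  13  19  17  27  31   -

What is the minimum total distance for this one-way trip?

There are 6! = 720 possible orderings.
H→N→C→S→U→B→R: 17+22+6+18+29+31 = 123
H→N→C→S→U→R→B: 17+22+6+18+27+31 = 121
H→N→C→S→B→U→R: 17+22+6+14+29+27 = 115
H→N→C→S→B→R→U: 17+22+6+14+31+27 = 117
H→N→C→S→R→U→B: 17+22+6+17+27+29 = 118
H→N→C→S→R→B→U: 17+22+6+17+31+29 = 122
H→N→C→U→S→B→R: 17+22+12+18+14+31 = 114
H→N→C→U→S→R→B: 17+22+12+18+17+31 = 117
… (712 more)
H→U→C→S→B→N→R: 13+12+6+14+21+13 = 79  ← best
The minimum is 79.
One shortest path: H → U → C → S → B → N → R.

79 km — the minimum one-way total.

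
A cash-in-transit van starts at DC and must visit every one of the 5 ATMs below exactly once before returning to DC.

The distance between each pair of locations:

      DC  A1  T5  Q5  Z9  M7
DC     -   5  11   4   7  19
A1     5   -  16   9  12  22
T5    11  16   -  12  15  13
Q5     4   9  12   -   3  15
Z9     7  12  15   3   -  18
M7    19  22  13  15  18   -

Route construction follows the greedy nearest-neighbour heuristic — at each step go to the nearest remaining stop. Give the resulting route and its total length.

From DC: distances to unvisited — Q5=4, A1=5, Z9=7, T5=11, M7=19. Nearest is Q5 (4).
From Q5: distances to unvisited — Z9=3, A1=9, T5=12, M7=15. Nearest is Z9 (3).
From Z9: distances to unvisited — A1=12, T5=15, M7=18. Nearest is A1 (12).
From A1: distances to unvisited — T5=16, M7=22. Nearest is T5 (16).
From T5: distances to unvisited — M7=13. Nearest is M7 (13).
Return M7→DC: 19.
Total = 4 + 3 + 12 + 16 + 13 + 19 = 67.

Total distance 67 via the nearest-neighbour route DC → Q5 → Z9 → A1 → T5 → M7 → DC.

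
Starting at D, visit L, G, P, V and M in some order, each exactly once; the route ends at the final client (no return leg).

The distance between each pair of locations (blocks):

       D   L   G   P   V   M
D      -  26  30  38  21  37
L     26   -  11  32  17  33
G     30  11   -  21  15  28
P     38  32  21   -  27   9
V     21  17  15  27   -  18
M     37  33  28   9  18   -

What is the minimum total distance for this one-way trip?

There are 5! = 120 possible orderings.
D → L → G → P → V → M: 26+11+21+27+18 = 103
D → L → G → P → M → V: 26+11+21+9+18 = 85
D → L → G → V → P → M: 26+11+15+27+9 = 88
D → L → G → V → M → P: 26+11+15+18+9 = 79
D → L → G → M → P → V: 26+11+28+9+27 = 101
D → L → G → M → V → P: 26+11+28+18+27 = 110
D → L → P → G → V → M: 26+32+21+15+18 = 112
D → L → P → G → M → V: 26+32+21+28+18 = 125
D → L → P → V → G → M: 26+32+27+15+28 = 128
D → L → P → V → M → G: 26+32+27+18+28 = 131
D → L → P → M → G → V: 26+32+9+28+15 = 110
D → L → P → M → V → G: 26+32+9+18+15 = 100
D → L → V → G → P → M: 26+17+15+21+9 = 88
D → L → V → G → M → P: 26+17+15+28+9 = 95
… (106 more)
The minimum is 79.
One shortest path: D → L → G → V → M → P.

Minimum one-way distance = 79 blocks.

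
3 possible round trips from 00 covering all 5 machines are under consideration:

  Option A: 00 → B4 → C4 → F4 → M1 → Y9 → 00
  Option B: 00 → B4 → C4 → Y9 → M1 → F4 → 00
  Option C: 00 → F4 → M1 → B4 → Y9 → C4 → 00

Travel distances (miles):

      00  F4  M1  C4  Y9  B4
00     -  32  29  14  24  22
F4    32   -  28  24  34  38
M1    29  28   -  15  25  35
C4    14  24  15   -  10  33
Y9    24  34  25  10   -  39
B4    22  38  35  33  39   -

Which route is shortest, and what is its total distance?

Option A: 22 + 33 + 24 + 28 + 25 + 24 = 156
Option B: 22 + 33 + 10 + 25 + 28 + 32 = 150
Option C: 32 + 28 + 35 + 39 + 10 + 14 = 158

150 miles — Option B is the shortest.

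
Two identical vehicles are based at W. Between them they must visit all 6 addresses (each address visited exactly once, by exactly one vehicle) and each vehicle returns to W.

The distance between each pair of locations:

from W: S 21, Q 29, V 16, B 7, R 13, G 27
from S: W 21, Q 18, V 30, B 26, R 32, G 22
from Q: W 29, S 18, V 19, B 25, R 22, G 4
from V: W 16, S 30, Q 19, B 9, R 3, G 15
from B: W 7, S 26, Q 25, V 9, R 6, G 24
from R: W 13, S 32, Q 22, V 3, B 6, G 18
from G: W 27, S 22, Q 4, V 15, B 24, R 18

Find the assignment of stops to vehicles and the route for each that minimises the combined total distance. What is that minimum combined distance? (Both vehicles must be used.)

There are 2^5 − 1 = 31 ways to divide the 6 stops into two non-empty groups. For each, the best each vehicle can do is its own shortest tour through its group:
  {S} + {Q, V, B, R, G}: 42 + 64 = 106
  {Q} + {S, V, B, R, G}: 58 + 74 = 132
  {S, Q} + {V, B, R, G}: 68 + 58 = 126
  {V} + {S, Q, B, R, G}: 32 + 74 = 106
  {S, V} + {Q, B, R, G}: 67 + 64 = 131
  {Q, V} + {S, B, R, G}: 64 + 74 = 138
  … (31 splits in total)
  {B} + {S, Q, V, R, G}: 14 + 74 = 88  ← best
Best: vehicle 1 W → B → W = 14; vehicle 2 W → S → Q → G → V → R → W = 74; combined 88.

88 — the smallest possible combined total.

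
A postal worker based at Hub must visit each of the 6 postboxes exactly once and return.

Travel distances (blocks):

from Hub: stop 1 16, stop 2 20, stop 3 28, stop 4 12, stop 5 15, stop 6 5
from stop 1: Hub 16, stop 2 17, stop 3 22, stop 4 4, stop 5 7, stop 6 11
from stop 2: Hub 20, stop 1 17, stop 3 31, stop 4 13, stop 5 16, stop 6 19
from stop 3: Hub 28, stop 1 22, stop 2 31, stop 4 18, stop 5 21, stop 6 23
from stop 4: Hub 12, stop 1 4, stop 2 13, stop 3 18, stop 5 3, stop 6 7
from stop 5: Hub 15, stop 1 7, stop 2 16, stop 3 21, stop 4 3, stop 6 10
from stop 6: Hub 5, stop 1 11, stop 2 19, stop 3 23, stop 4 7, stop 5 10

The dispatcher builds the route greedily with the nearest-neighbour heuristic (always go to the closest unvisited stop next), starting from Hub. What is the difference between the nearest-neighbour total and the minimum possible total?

From Hub: stop 6=5, stop 4=12, stop 5=15, stop 1=16, stop 2=20, stop 3=28 → choose stop 6 (5).
From stop 6: stop 4=7, stop 5=10, stop 1=11, stop 2=19, stop 3=23 → choose stop 4 (7).
From stop 4: stop 5=3, stop 1=4, stop 2=13, stop 3=18 → choose stop 5 (3).
From stop 5: stop 1=7, stop 2=16, stop 3=21 → choose stop 1 (7).
From stop 1: stop 2=17, stop 3=22 → choose stop 2 (17).
From stop 2: stop 3=31 → choose stop 3 (31).
NN route Hub → stop 6 → stop 4 → stop 5 → stop 1 → stop 2 → stop 3 → Hub costs 98.
Optimal: Hub → stop 2 → stop 1 → stop 4 → stop 5 → stop 3 → stop 6 → Hub costs 93 (by enumerating all 360 distinct tours).
Excess = 98 − 93 = 5.

5 blocks longer than the optimal tour.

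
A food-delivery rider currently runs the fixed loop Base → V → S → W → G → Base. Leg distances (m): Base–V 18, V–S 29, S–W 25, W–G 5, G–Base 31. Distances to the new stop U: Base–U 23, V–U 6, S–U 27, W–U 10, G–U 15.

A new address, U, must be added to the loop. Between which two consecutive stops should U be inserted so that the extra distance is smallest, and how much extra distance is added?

Minimum extra distance: 4 m, inserting U between V and S.

Insertion cost between consecutive stops i–j is d(i,U) + d(U,j) − d(i,j):
  between Base and V: 23 + 6 − 18 = 11
  between V and S: 6 + 27 − 29 = 4
  between S and W: 27 + 10 − 25 = 12
  between W and G: 10 + 15 − 5 = 20
  between G and Base: 15 + 23 − 31 = 7
Cheapest insertion is between V and S, adding 4.
New total = 108 + 4 = 112.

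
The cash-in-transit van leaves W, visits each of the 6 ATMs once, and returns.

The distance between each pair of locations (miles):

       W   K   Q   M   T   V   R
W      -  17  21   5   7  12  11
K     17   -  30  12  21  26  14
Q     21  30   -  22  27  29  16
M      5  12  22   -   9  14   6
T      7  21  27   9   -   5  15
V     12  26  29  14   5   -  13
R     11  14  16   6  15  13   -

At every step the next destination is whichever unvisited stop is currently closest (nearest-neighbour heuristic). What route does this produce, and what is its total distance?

From W: distances to unvisited — M=5, T=7, R=11, V=12, K=17, Q=21. Nearest is M (5).
From M: distances to unvisited — R=6, T=9, K=12, V=14, Q=22. Nearest is R (6).
From R: distances to unvisited — V=13, K=14, T=15, Q=16. Nearest is V (13).
From V: distances to unvisited — T=5, K=26, Q=29. Nearest is T (5).
From T: distances to unvisited — K=21, Q=27. Nearest is K (21).
From K: distances to unvisited — Q=30. Nearest is Q (30).
Return Q→W: 21.
Total = 5 + 6 + 13 + 5 + 21 + 30 + 21 = 101.

101 miles along W → M → R → V → T → K → Q → W.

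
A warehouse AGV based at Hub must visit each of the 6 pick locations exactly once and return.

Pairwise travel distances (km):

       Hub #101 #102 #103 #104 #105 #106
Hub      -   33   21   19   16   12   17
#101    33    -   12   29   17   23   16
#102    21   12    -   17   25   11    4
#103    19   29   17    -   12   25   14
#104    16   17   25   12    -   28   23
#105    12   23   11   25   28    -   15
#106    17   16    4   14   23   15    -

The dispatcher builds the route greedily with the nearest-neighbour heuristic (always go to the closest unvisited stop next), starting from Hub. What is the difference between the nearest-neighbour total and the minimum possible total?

The nearest-neighbour route is 12 km longer than optimal.

From Hub: #105=12, #104=16, #106=17, #103=19, #102=21, #101=33 → choose #105 (12).
From #105: #102=11, #106=15, #101=23, #103=25, #104=28 → choose #102 (11).
From #102: #106=4, #101=12, #103=17, #104=25 → choose #106 (4).
From #106: #103=14, #101=16, #104=23 → choose #103 (14).
From #103: #104=12, #101=29 → choose #104 (12).
From #104: #101=17 → choose #101 (17).
NN route Hub → #105 → #102 → #106 → #103 → #104 → #101 → Hub costs 103.
Optimal: Hub → #103 → #104 → #101 → #102 → #106 → #105 → Hub costs 91 (by enumerating all 360 distinct tours).
Excess = 103 − 91 = 12.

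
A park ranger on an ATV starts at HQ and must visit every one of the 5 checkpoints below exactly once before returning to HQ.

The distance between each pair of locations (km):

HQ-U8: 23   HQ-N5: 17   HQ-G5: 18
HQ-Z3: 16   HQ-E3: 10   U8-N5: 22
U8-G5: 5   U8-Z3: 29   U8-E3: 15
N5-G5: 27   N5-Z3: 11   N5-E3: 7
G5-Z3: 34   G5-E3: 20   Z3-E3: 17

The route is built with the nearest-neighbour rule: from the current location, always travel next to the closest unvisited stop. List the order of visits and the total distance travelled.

HQ → [E3:10 / Z3:16 / N5:17 / G5:18 / U8:23] → E3 (10)
E3 → [N5:7 / U8:15 / Z3:17 / G5:20] → N5 (7)
N5 → [Z3:11 / U8:22 / G5:27] → Z3 (11)
Z3 → [U8:29 / G5:34] → U8 (29)
U8 → [G5:5] → G5 (5)
Return G5→HQ: 18.
Total = 10 + 7 + 11 + 29 + 5 + 18 = 80.

Total distance 80 km via the nearest-neighbour route HQ → E3 → N5 → Z3 → U8 → G5 → HQ.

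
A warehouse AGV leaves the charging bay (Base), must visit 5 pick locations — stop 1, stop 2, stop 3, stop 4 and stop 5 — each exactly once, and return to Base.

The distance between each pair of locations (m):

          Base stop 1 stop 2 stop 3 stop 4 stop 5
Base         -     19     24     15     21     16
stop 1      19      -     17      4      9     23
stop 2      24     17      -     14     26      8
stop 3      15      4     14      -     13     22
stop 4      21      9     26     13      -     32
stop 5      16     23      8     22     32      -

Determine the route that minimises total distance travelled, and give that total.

Base → stop 1 → stop 2 → stop 3 → stop 4 → stop 5 → Base: 19+17+14+13+32+16 = 111
Base → stop 1 → stop 2 → stop 3 → stop 5 → stop 4 → Base: 19+17+14+22+32+21 = 125
Base → stop 1 → stop 2 → stop 4 → stop 3 → stop 5 → Base: 19+17+26+13+22+16 = 113
Base → stop 1 → stop 2 → stop 4 → stop 5 → stop 3 → Base: 19+17+26+32+22+15 = 131
Base → stop 1 → stop 2 → stop 5 → stop 3 → stop 4 → Base: 19+17+8+22+13+21 = 100
Base → stop 1 → stop 2 → stop 5 → stop 4 → stop 3 → Base: 19+17+8+32+13+15 = 104
Base → stop 1 → stop 3 → stop 2 → stop 4 → stop 5 → Base: 19+4+14+26+32+16 = 111
Base → stop 1 → stop 3 → stop 2 → stop 5 → stop 4 → Base: 19+4+14+8+32+21 = 98
Base → stop 1 → stop 3 → stop 4 → stop 2 → stop 5 → Base: 19+4+13+26+8+16 = 86
Base → stop 1 → stop 3 → stop 4 → stop 5 → stop 2 → Base: 19+4+13+32+8+24 = 100
Base → stop 1 → stop 3 → stop 5 → stop 2 → stop 4 → Base: 19+4+22+8+26+21 = 100
Base → stop 1 → stop 3 → stop 5 → stop 4 → stop 2 → Base: 19+4+22+32+26+24 = 127
Base → stop 1 → stop 4 → stop 2 → stop 3 → stop 5 → Base: 19+9+26+14+22+16 = 106
Base → stop 1 → stop 4 → stop 2 → stop 5 → stop 3 → Base: 19+9+26+8+22+15 = 99
… (46 more)
Base → stop 4 → stop 1 → stop 3 → stop 2 → stop 5 → Base: 21+9+4+14+8+16 = 72  ← best
The minimum is 72.
One optimal route: Base → stop 4 → stop 1 → stop 3 → stop 2 → stop 5 → Base (or its reverse).

72 m — the shortest possible round trip.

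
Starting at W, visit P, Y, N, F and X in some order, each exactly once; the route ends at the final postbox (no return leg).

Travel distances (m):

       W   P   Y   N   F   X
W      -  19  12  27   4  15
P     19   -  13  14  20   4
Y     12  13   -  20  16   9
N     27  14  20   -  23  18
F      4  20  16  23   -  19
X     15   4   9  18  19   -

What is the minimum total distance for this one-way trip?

There are 5! = 120 possible orderings.
W → P → Y → N → F → X: 19+13+20+23+19 = 94
W → P → Y → N → X → F: 19+13+20+18+19 = 89
W → P → Y → F → N → X: 19+13+16+23+18 = 89
W → P → Y → F → X → N: 19+13+16+19+18 = 85
W → P → Y → X → N → F: 19+13+9+18+23 = 82
W → P → Y → X → F → N: 19+13+9+19+23 = 83
W → P → N → Y → F → X: 19+14+20+16+19 = 88
W → P → N → Y → X → F: 19+14+20+9+19 = 81
W → P → N → F → Y → X: 19+14+23+16+9 = 81
W → P → N → F → X → Y: 19+14+23+19+9 = 84
W → P → N → X → Y → F: 19+14+18+9+16 = 76
W → P → N → X → F → Y: 19+14+18+19+16 = 86
W → P → F → Y → N → X: 19+20+16+20+18 = 93
W → P → F → Y → X → N: 19+20+16+9+18 = 82
… (106 more)
W → F → Y → X → P → N: 4+16+9+4+14 = 47  ← best
The minimum is 47.
One shortest path: W → F → Y → X → P → N.

47 m — the minimum one-way total.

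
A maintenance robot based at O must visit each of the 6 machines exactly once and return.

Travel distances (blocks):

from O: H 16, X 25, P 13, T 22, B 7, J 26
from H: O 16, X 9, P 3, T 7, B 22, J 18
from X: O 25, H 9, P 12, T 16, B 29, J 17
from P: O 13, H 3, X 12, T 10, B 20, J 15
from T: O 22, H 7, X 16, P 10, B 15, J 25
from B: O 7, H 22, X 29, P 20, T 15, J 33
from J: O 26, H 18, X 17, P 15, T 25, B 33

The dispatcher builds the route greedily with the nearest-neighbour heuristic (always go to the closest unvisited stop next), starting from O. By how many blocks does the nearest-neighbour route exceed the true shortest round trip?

From O: B=7, P=13, H=16, T=22, X=25, J=26 → choose B (7).
From B: T=15, P=20, H=22, X=29, J=33 → choose T (15).
From T: H=7, P=10, X=16, J=25 → choose H (7).
From H: P=3, X=9, J=18 → choose P (3).
From P: X=12, J=15 → choose X (12).
From X: J=17 → choose J (17).
NN route O → B → T → H → P → X → J → O costs 87.
Optimal: O → P → J → X → H → T → B → O costs 83 (by enumerating all 360 distinct tours).
Excess = 87 − 83 = 4.

The nearest-neighbour route is 4 blocks longer than optimal.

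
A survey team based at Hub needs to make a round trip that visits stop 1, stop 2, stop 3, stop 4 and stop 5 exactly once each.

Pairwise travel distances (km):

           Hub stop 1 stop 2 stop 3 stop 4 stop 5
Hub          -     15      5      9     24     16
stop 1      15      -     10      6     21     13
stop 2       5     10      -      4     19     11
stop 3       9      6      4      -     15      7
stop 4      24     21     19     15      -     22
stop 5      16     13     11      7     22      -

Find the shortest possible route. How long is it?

Hub-stop 1-stop 2-stop 3-stop 4-stop 5-Hub: 15+10+4+15+22+16 = 82
Hub-stop 1-stop 2-stop 3-stop 5-stop 4-Hub: 15+10+4+7+22+24 = 82
Hub-stop 1-stop 2-stop 4-stop 3-stop 5-Hub: 15+10+19+15+7+16 = 82
Hub-stop 1-stop 2-stop 4-stop 5-stop 3-Hub: 15+10+19+22+7+9 = 82
Hub-stop 1-stop 2-stop 5-stop 3-stop 4-Hub: 15+10+11+7+15+24 = 82
Hub-stop 1-stop 2-stop 5-stop 4-stop 3-Hub: 15+10+11+22+15+9 = 82
Hub-stop 1-stop 3-stop 2-stop 4-stop 5-Hub: 15+6+4+19+22+16 = 82
Hub-stop 1-stop 3-stop 2-stop 5-stop 4-Hub: 15+6+4+11+22+24 = 82
Hub-stop 1-stop 3-stop 4-stop 2-stop 5-Hub: 15+6+15+19+11+16 = 82
Hub-stop 1-stop 3-stop 4-stop 5-stop 2-Hub: 15+6+15+22+11+5 = 74
Hub-stop 1-stop 3-stop 5-stop 2-stop 4-Hub: 15+6+7+11+19+24 = 82
Hub-stop 1-stop 3-stop 5-stop 4-stop 2-Hub: 15+6+7+22+19+5 = 74
Hub-stop 1-stop 4-stop 2-stop 3-stop 5-Hub: 15+21+19+4+7+16 = 82
Hub-stop 1-stop 4-stop 2-stop 5-stop 3-Hub: 15+21+19+11+7+9 = 82
… (46 more)
The minimum is 74.
One optimal route: Hub → stop 1 → stop 3 → stop 4 → stop 5 → stop 2 → Hub (or its reverse).

74 km — the shortest possible round trip.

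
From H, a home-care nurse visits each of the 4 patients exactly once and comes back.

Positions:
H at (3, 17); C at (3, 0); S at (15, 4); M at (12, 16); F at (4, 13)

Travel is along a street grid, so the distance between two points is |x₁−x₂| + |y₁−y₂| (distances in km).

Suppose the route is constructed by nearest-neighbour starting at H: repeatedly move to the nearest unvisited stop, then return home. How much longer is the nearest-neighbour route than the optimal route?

4 km longer than the optimal tour.

H: F=5, M=10, C=17, S=25 ⇒ F
F: M=11, C=14, S=20 ⇒ M
M: S=15, C=25 ⇒ S
S: C=16 ⇒ C
NN route H → F → M → S → C → H costs 64.
Optimal: H → M → S → C → F → H costs 60 (by enumerating all 12 distinct tours).
Excess = 64 − 60 = 4.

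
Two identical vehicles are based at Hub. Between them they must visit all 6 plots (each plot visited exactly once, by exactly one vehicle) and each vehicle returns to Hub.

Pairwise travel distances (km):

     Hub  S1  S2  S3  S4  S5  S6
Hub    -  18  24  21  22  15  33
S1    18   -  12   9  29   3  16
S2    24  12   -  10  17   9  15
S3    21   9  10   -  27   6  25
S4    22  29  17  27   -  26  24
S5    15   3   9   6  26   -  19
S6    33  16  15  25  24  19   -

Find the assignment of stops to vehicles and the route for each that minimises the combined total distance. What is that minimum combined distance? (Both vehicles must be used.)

Minimum combined distance: 124 km.

There are 2^5 − 1 = 31 ways to divide the 6 stops into two non-empty groups. For each, the best each vehicle can do is its own shortest tour through its group:
  {S1} + {S2, S3, S4, S5, S6}: 36 + 92 = 128
  {S2} + {S1, S3, S4, S5, S6}: 48 + 92 = 140
  {S1, S2} + {S3, S4, S5, S6}: 54 + 92 = 146
  {S3} + {S1, S2, S4, S5, S6}: 42 + 88 = 130
  {S1, S3} + {S2, S4, S5, S6}: 48 + 85 = 133
  {S2, S3} + {S1, S4, S5, S6}: 55 + 80 = 135
  … (31 splits in total)
  {S4} + {S1, S2, S3, S5, S6}: 44 + 80 = 124  ← best
Best: vehicle 1 Hub → S4 → Hub = 44; vehicle 2 Hub → S1 → S6 → S2 → S3 → S5 → Hub = 80; combined 124.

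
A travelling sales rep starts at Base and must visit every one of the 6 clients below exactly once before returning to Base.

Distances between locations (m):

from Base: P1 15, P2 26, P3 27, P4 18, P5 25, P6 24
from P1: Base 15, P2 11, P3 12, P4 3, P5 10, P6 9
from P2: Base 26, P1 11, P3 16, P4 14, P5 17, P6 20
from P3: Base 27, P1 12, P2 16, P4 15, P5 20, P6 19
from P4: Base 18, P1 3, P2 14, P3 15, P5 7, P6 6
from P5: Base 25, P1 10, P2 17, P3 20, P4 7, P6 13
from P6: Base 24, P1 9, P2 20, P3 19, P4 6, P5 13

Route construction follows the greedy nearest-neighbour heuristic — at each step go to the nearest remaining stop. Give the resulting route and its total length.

From Base: distances to unvisited — P1=15, P4=18, P6=24, P5=25, P2=26, P3=27. Nearest is P1 (15).
From P1: distances to unvisited — P4=3, P6=9, P5=10, P2=11, P3=12. Nearest is P4 (3).
From P4: distances to unvisited — P6=6, P5=7, P2=14, P3=15. Nearest is P6 (6).
From P6: distances to unvisited — P5=13, P3=19, P2=20. Nearest is P5 (13).
From P5: distances to unvisited — P2=17, P3=20. Nearest is P2 (17).
From P2: distances to unvisited — P3=16. Nearest is P3 (16).
Return P3→Base: 27.
Total = 15 + 3 + 6 + 13 + 17 + 16 + 27 = 97.

97 m along Base → P1 → P4 → P6 → P5 → P2 → P3 → Base.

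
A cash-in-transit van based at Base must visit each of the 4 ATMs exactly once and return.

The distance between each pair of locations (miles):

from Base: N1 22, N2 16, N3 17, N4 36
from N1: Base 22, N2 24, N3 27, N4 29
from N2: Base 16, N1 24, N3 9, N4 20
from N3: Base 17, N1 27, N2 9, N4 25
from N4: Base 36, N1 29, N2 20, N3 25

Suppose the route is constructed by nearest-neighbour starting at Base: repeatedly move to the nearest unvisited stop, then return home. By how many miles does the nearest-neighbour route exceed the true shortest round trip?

From Base: N2=16, N3=17, N1=22, N4=36 → choose N2 (16).
From N2: N3=9, N4=20, N1=24 → choose N3 (9).
From N3: N4=25, N1=27 → choose N4 (25).
From N4: N1=29 → choose N1 (29).
NN route Base → N2 → N3 → N4 → N1 → Base costs 101.
Optimal: Base → N1 → N4 → N2 → N3 → Base costs 97 (by enumerating all 12 distinct tours).
Excess = 101 − 97 = 4.

Excess over optimum: 4 miles.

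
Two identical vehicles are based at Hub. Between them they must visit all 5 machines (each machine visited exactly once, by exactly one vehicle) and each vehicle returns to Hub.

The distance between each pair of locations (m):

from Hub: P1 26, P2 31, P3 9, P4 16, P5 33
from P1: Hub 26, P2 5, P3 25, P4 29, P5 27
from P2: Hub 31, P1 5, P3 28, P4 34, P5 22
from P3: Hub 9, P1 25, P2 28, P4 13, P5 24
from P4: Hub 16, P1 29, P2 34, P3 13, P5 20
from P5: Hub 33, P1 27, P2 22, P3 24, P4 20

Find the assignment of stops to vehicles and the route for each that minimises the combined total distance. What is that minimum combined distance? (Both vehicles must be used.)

There are 2^4 − 1 = 15 ways to divide the 5 stops into two non-empty groups. For each, the best each vehicle can do is its own shortest tour through its group:
  {P1} + {P2, P3, P4, P5}: 52 + 95 = 147
  {P2} + {P1, P3, P4, P5}: 62 + 95 = 157
  {P1, P2} + {P3, P4, P5}: 62 + 69 = 131
  {P3} + {P1, P2, P4, P5}: 18 + 89 = 107
  {P1, P3} + {P2, P4, P5}: 60 + 89 = 149
  {P2, P3} + {P1, P4, P5}: 68 + 89 = 157
  … (15 splits in total)
Best: vehicle 1 Hub → P3 → Hub = 18; vehicle 2 Hub → P1 → P2 → P5 → P4 → Hub = 89; combined 107.

Minimum combined distance: 107 m.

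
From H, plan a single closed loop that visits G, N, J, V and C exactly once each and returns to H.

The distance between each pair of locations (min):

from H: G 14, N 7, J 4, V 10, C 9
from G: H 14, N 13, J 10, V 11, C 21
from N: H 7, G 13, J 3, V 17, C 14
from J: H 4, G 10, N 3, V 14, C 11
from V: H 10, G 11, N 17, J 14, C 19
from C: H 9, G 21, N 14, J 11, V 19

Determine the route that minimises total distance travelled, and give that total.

H-G-N-J-V-C-H: 14+13+3+14+19+9 = 72
H-G-N-J-C-V-H: 14+13+3+11+19+10 = 70
H-G-N-V-J-C-H: 14+13+17+14+11+9 = 78
H-G-N-V-C-J-H: 14+13+17+19+11+4 = 78
H-G-N-C-J-V-H: 14+13+14+11+14+10 = 76
H-G-N-C-V-J-H: 14+13+14+19+14+4 = 78
H-G-J-N-V-C-H: 14+10+3+17+19+9 = 72
H-G-J-N-C-V-H: 14+10+3+14+19+10 = 70
H-G-J-V-N-C-H: 14+10+14+17+14+9 = 78
H-G-J-V-C-N-H: 14+10+14+19+14+7 = 78
H-G-J-C-N-V-H: 14+10+11+14+17+10 = 76
H-G-J-C-V-N-H: 14+10+11+19+17+7 = 78
H-G-V-N-J-C-H: 14+11+17+3+11+9 = 65
H-G-V-N-C-J-H: 14+11+17+14+11+4 = 71
… (46 more)
H-V-G-N-J-C-H: 10+11+13+3+11+9 = 57  ← best
The minimum is 57.
One optimal route: H → V → G → N → J → C → H (or its reverse).

57 min — the shortest possible round trip.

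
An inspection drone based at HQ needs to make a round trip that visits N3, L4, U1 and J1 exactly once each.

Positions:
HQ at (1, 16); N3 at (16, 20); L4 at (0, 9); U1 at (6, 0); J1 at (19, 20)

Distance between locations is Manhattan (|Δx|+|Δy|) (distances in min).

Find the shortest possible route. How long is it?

With 4 stops there are 4!/2 = 12 distinct round trips (a route and its reverse cost the same).
HQ → N3 → L4 → U1 → J1 → HQ: 19+27+15+33+22 = 116
HQ → N3 → L4 → J1 → U1 → HQ: 19+27+30+33+21 = 130
HQ → N3 → U1 → L4 → J1 → HQ: 19+30+15+30+22 = 116
HQ → N3 → U1 → J1 → L4 → HQ: 19+30+33+30+8 = 120
HQ → N3 → J1 → L4 → U1 → HQ: 19+3+30+15+21 = 88
HQ → N3 → J1 → U1 → L4 → HQ: 19+3+33+15+8 = 78
HQ → L4 → N3 → U1 → J1 → HQ: 8+27+30+33+22 = 120
HQ → L4 → N3 → J1 → U1 → HQ: 8+27+3+33+21 = 92
HQ → L4 → U1 → N3 → J1 → HQ: 8+15+30+3+22 = 78
HQ → L4 → J1 → N3 → U1 → HQ: 8+30+3+30+21 = 92
HQ → U1 → N3 → L4 → J1 → HQ: 21+30+27+30+22 = 130
HQ → U1 → L4 → N3 → J1 → HQ: 21+15+27+3+22 = 88
The minimum is 78.
One optimal route: HQ → N3 → J1 → U1 → L4 → HQ (or its reverse).

Shortest round trip = 78 min.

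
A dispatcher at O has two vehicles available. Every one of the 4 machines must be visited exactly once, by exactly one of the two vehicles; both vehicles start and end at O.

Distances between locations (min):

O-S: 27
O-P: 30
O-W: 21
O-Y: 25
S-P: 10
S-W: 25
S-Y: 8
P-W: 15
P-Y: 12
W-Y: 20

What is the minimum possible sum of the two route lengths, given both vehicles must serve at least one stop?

Minimum combined distance: 115 min.

There are 2^3 − 1 = 7 ways to divide the 4 stops into two non-empty groups. For each, the best each vehicle can do is its own shortest tour through its group:
  {S} + {P, W, Y}: 54 + 73 = 127
  {P} + {S, W, Y}: 60 + 76 = 136
  {S, P} + {W, Y}: 67 + 66 = 133
  {W} + {S, P, Y}: 42 + 73 = 115
  {S, W} + {P, Y}: 73 + 67 = 140
  {P, W} + {S, Y}: 66 + 60 = 126
  … (7 splits in total)
Best: vehicle 1 O → W → O = 42; vehicle 2 O → P → S → Y → O = 73; combined 115.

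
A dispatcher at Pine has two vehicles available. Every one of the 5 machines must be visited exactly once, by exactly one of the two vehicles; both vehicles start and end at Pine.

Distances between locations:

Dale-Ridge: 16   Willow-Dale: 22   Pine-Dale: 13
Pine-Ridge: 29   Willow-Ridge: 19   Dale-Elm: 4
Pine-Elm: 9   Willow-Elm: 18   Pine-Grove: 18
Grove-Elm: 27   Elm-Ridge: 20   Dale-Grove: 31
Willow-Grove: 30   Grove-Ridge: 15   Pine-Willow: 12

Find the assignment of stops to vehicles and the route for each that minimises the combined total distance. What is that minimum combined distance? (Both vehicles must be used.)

86 — the smallest possible combined total.

Check every non-empty split of the stops between the two vehicles; for each half take its own optimal tour:
  {Willow} + {Dale, Grove, Elm, Ridge}: 24 + 62 = 86
  {Dale} + {Willow, Grove, Elm, Ridge}: 26 + 79 = 105
  {Willow, Dale} + {Grove, Elm, Ridge}: 47 + 62 = 109
  {Grove} + {Willow, Dale, Elm, Ridge}: 36 + 60 = 96
  {Willow, Grove} + {Dale, Elm, Ridge}: 60 + 58 = 118
  {Dale, Grove} + {Willow, Elm, Ridge}: 62 + 60 = 122
  … (15 splits in total)
Best: vehicle 1 Pine → Willow → Pine = 24; vehicle 2 Pine → Grove → Ridge → Dale → Elm → Pine = 62; combined 86.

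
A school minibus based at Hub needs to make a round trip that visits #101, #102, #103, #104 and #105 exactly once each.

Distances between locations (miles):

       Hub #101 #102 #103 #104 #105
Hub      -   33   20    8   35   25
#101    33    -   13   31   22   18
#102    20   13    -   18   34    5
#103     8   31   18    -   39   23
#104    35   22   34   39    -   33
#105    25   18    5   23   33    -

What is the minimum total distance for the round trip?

Shortest round trip = 106 miles.

Hub-#101-#102-#103-#104-#105-Hub: 33+13+18+39+33+25 = 161
Hub-#101-#102-#103-#105-#104-Hub: 33+13+18+23+33+35 = 155
Hub-#101-#102-#104-#103-#105-Hub: 33+13+34+39+23+25 = 167
Hub-#101-#102-#104-#105-#103-Hub: 33+13+34+33+23+8 = 144
Hub-#101-#102-#105-#103-#104-Hub: 33+13+5+23+39+35 = 148
Hub-#101-#102-#105-#104-#103-Hub: 33+13+5+33+39+8 = 131
Hub-#101-#103-#102-#104-#105-Hub: 33+31+18+34+33+25 = 174
Hub-#101-#103-#102-#105-#104-Hub: 33+31+18+5+33+35 = 155
Hub-#101-#103-#104-#102-#105-Hub: 33+31+39+34+5+25 = 167
Hub-#101-#103-#104-#105-#102-Hub: 33+31+39+33+5+20 = 161
Hub-#101-#103-#105-#102-#104-Hub: 33+31+23+5+34+35 = 161
Hub-#101-#103-#105-#104-#102-Hub: 33+31+23+33+34+20 = 174
Hub-#101-#104-#102-#103-#105-Hub: 33+22+34+18+23+25 = 155
Hub-#101-#104-#102-#105-#103-Hub: 33+22+34+5+23+8 = 125
… (46 more)
Hub-#103-#102-#105-#101-#104-Hub: 8+18+5+18+22+35 = 106  ← best
The minimum is 106.
One optimal route: Hub → #103 → #102 → #105 → #101 → #104 → Hub (or its reverse).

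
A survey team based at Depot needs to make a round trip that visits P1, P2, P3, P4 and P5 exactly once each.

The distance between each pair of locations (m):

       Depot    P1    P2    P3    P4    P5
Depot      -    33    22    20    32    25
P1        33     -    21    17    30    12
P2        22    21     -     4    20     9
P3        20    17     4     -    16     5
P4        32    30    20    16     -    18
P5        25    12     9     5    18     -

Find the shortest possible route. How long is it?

There are 60 distinct closed tours to check (reversals are equivalent).
Depot → P1 → P2 → P3 → P4 → P5 → Depot: 33+21+4+16+18+25 = 117
Depot → P1 → P2 → P3 → P5 → P4 → Depot: 33+21+4+5+18+32 = 113
Depot → P1 → P2 → P4 → P3 → P5 → Depot: 33+21+20+16+5+25 = 120
Depot → P1 → P2 → P4 → P5 → P3 → Depot: 33+21+20+18+5+20 = 117
Depot → P1 → P2 → P5 → P3 → P4 → Depot: 33+21+9+5+16+32 = 116
Depot → P1 → P2 → P5 → P4 → P3 → Depot: 33+21+9+18+16+20 = 117
Depot → P1 → P3 → P2 → P4 → P5 → Depot: 33+17+4+20+18+25 = 117
Depot → P1 → P3 → P2 → P5 → P4 → Depot: 33+17+4+9+18+32 = 113
Depot → P1 → P3 → P4 → P2 → P5 → Depot: 33+17+16+20+9+25 = 120
Depot → P1 → P3 → P4 → P5 → P2 → Depot: 33+17+16+18+9+22 = 115
Depot → P1 → P3 → P5 → P2 → P4 → Depot: 33+17+5+9+20+32 = 116
Depot → P1 → P3 → P5 → P4 → P2 → Depot: 33+17+5+18+20+22 = 115
Depot → P1 → P4 → P2 → P3 → P5 → Depot: 33+30+20+4+5+25 = 117
Depot → P1 → P4 → P2 → P5 → P3 → Depot: 33+30+20+9+5+20 = 117
… (46 more)
Depot → P1 → P5 → P4 → P3 → P2 → Depot: 33+12+18+16+4+22 = 105  ← best
The minimum is 105.
One optimal route: Depot → P1 → P5 → P4 → P3 → P2 → Depot (or its reverse).

Shortest round trip = 105 m.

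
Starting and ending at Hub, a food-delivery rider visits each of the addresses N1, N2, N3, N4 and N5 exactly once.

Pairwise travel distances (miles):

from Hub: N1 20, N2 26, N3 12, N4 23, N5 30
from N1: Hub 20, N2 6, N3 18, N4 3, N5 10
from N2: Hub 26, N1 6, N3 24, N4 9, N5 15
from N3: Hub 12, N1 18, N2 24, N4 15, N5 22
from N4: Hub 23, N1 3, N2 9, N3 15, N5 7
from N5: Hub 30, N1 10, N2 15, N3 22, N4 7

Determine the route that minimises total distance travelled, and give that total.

With 5 stops there are 5!/2 = 60 distinct round trips (a route and its reverse cost the same).
Hub - N1 - N2 - N3 - N4 - N5 - Hub: 20+6+24+15+7+30 = 102
Hub - N1 - N2 - N3 - N5 - N4 - Hub: 20+6+24+22+7+23 = 102
Hub - N1 - N2 - N4 - N3 - N5 - Hub: 20+6+9+15+22+30 = 102
Hub - N1 - N2 - N4 - N5 - N3 - Hub: 20+6+9+7+22+12 = 76
Hub - N1 - N2 - N5 - N3 - N4 - Hub: 20+6+15+22+15+23 = 101
Hub - N1 - N2 - N5 - N4 - N3 - Hub: 20+6+15+7+15+12 = 75
Hub - N1 - N3 - N2 - N4 - N5 - Hub: 20+18+24+9+7+30 = 108
Hub - N1 - N3 - N2 - N5 - N4 - Hub: 20+18+24+15+7+23 = 107
Hub - N1 - N3 - N4 - N2 - N5 - Hub: 20+18+15+9+15+30 = 107
Hub - N1 - N3 - N4 - N5 - N2 - Hub: 20+18+15+7+15+26 = 101
Hub - N1 - N3 - N5 - N2 - N4 - Hub: 20+18+22+15+9+23 = 107
Hub - N1 - N3 - N5 - N4 - N2 - Hub: 20+18+22+7+9+26 = 102
Hub - N1 - N4 - N2 - N3 - N5 - Hub: 20+3+9+24+22+30 = 108
Hub - N1 - N4 - N2 - N5 - N3 - Hub: 20+3+9+15+22+12 = 81
… (46 more)
The minimum is 75.
One optimal route: Hub → N1 → N2 → N5 → N4 → N3 → Hub (or its reverse).

75 miles — the shortest possible round trip.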